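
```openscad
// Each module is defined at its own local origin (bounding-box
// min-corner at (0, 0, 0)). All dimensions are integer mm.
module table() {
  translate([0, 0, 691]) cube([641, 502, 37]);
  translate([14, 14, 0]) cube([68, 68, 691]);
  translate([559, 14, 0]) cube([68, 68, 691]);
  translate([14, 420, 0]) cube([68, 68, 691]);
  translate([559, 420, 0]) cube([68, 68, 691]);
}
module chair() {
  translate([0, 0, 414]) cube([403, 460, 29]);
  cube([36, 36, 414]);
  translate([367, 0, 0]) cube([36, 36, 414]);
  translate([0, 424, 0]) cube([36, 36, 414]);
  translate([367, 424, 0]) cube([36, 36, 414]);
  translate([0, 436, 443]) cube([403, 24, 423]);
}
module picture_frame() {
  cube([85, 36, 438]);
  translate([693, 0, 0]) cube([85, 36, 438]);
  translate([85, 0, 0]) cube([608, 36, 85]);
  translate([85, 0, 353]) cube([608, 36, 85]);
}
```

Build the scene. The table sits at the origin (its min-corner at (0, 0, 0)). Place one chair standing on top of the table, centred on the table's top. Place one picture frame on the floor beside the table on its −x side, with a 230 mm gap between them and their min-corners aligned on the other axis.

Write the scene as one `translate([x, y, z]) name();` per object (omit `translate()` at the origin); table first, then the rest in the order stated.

table();
translate([119, 21, 728]) chair();
translate([-1008, 0, 0]) picture_frame();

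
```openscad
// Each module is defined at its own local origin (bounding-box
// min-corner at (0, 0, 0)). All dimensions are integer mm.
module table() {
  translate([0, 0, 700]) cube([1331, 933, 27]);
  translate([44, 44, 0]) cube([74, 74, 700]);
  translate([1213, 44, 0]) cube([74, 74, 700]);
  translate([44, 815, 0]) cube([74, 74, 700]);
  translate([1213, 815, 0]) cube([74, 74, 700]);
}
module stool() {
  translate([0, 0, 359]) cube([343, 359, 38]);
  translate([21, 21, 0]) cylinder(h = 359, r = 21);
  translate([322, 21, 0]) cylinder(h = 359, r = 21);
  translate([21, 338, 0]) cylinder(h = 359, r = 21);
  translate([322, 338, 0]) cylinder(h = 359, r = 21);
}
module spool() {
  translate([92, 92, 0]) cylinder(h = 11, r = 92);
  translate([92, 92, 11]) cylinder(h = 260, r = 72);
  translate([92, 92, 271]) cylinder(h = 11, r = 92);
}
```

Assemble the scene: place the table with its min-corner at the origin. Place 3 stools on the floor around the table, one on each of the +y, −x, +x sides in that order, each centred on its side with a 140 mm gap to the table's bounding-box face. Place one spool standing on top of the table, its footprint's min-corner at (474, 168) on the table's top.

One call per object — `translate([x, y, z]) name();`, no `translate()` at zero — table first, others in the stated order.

table();
translate([494, 1073, 0]) stool();
translate([-483, 287, 0]) stool();
translate([1471, 287, 0]) stool();
translate([474, 168, 727]) spool();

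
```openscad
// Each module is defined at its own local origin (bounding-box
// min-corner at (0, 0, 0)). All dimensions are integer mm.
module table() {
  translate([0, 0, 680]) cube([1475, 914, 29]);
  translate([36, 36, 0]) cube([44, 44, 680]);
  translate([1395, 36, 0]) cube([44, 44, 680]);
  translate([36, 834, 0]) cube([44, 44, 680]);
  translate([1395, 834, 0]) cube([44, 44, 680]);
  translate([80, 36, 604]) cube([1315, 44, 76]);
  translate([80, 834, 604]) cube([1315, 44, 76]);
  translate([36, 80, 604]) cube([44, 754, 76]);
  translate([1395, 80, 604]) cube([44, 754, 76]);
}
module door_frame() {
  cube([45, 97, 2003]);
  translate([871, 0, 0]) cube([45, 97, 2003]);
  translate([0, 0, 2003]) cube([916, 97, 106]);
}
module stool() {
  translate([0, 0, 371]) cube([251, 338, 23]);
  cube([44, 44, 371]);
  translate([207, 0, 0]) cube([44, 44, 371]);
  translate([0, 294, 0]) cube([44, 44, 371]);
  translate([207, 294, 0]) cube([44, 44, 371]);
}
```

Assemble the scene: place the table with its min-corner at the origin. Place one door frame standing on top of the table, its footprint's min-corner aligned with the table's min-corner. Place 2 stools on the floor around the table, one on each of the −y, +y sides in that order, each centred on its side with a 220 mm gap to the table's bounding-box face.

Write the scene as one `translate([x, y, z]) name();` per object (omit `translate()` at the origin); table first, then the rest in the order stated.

table();
translate([0, 0, 709]) door_frame();
translate([612, -558, 0]) stool();
translate([612, 1134, 0]) stool();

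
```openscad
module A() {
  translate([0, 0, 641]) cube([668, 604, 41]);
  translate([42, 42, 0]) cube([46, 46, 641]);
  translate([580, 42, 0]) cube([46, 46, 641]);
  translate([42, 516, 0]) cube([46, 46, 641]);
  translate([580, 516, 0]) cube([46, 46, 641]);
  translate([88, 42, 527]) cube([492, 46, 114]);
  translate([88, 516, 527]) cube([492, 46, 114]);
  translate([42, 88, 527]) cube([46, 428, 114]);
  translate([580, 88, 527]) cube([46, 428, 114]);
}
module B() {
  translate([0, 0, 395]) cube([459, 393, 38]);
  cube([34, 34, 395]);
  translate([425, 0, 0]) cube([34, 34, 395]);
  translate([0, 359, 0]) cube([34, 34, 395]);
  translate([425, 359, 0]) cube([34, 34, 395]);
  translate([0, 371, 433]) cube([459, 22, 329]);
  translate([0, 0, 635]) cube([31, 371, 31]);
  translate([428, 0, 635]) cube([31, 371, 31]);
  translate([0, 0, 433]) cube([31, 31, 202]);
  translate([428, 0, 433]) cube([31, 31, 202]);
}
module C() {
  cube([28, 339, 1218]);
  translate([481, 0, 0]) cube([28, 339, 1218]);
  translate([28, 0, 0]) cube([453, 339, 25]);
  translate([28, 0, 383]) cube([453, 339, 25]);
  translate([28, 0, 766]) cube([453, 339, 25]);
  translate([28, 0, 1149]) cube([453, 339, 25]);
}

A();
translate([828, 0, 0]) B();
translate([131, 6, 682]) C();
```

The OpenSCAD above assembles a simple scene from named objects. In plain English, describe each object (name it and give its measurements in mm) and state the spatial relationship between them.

A is a rectangular dining table. The top is 668×604×41 mm with its upper surface at z = 682 mm. It stands on four 46×46 mm square legs, each inset 42 mm from the nearest pair of top edges, running from the floor to the underside of the top. Four apron rails, 46 mm thick and 114 mm tall, run between adjacent legs with their top edges flush with the underside of the top and their outer faces flush with the legs' outer faces.

B is a chair. The seat is a 459×393×38 mm slab with its top at z = 433 mm, on four 34×34 mm corner legs (flush with the seat edges, standing on z = 0). A flat backrest 22 mm thick, 329 mm tall, spans the full seat width and rises from the seat top along its +y edge, rear face flush with the rear of the seat. Two armrests of 31×31 mm section run along each side from the seat's front edge to the front of the backrest, top faces 233 mm above the seat top and outer faces flush with the seat's x-edges; a 31×31 mm post under the front of each armrest stands on the seat at the front corner.

C is a bookshelf 509 mm wide overall, 339 mm deep and 1218 mm tall. The two sides are 28 mm thick vertical panels. 4 horizontal shelves of 25 mm thickness span between the inner faces of the sides; the lowest shelf sits on the floor and shelves are stacked with a clear vertical gap of 358 mm between each pair.

The chair is on the floor beside the table on its +x side. The bookshelf is on top of the table.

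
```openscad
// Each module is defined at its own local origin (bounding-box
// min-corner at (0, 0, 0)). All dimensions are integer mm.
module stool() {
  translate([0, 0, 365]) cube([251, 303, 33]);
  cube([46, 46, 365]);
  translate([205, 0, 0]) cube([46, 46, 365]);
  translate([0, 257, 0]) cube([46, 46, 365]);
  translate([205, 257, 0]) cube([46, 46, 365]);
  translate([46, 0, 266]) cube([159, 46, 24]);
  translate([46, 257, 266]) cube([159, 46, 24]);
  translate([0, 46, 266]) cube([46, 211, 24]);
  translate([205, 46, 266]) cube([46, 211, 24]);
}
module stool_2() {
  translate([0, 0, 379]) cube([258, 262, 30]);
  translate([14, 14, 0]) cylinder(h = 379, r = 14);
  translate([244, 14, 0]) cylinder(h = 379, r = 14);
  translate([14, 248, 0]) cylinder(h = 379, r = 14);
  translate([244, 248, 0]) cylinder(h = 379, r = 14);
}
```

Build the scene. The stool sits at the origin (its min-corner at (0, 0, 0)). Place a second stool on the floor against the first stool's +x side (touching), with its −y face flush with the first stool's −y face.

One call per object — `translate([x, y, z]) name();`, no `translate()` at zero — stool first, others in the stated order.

stool();
translate([251, 0, 0]) stool_2();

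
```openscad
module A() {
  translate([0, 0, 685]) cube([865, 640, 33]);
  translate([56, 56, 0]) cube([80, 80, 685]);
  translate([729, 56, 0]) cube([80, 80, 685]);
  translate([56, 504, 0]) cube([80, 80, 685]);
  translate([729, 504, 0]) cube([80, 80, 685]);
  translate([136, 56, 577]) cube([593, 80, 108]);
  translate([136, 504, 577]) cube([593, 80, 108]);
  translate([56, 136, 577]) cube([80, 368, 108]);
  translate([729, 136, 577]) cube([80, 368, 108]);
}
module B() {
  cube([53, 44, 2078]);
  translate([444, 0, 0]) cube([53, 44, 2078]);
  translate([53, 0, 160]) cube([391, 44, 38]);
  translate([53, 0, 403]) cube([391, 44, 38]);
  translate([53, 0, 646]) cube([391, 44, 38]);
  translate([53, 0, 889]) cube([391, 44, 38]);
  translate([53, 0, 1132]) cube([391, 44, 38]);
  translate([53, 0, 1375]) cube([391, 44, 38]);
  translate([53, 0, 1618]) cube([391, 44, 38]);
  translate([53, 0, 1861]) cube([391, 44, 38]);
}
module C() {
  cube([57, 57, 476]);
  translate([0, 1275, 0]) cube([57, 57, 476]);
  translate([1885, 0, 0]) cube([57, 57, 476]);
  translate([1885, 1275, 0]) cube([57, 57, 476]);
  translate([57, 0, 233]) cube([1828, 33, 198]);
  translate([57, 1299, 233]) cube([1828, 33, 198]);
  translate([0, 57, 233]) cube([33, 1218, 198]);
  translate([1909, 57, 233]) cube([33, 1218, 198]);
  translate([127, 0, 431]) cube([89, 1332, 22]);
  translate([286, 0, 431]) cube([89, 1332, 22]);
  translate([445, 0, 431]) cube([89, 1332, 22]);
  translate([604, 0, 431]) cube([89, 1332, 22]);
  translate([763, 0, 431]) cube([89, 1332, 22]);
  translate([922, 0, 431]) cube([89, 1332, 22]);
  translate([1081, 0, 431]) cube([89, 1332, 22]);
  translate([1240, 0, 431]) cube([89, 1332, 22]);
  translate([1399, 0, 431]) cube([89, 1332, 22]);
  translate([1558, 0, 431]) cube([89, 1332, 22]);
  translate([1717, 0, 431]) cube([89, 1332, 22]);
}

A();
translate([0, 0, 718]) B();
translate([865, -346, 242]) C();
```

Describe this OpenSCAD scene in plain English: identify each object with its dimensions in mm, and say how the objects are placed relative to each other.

A is a table: top 865 mm (x) × 640 mm (y), 33 mm thick, upper face at z = 718 mm, on four 80×80 mm square legs, each inset 56 mm from the nearest pair of top edges, running from z = 0 to the bottom of the top. Four apron rails, 80 mm thick and 108 mm tall, run between adjacent legs with their top edges flush with the underside of the top and their outer faces flush with the legs' outer faces.

B is a straight ladder. Two 53×44 mm vertical rails, 2078 mm tall, stand 497 mm apart (outside-to-outside) with their front faces coplanar on the −y side. 8 rungs, each 44 mm deep and 38 mm tall, span between the inner faces of the rails, front faces flush with the rails. The lowest rung's underside is at z = 160 mm and rungs are spaced 243 mm apart (underside to underside).

C is a bed frame 1942 mm long (x) by 1332 mm wide (y). Four 57×57 mm corner posts, 476 mm tall, at the corners of the footprint. Four rails of 33 mm thickness and 198 mm height run between adjacent posts with their undersides at z = 233 mm, their outer faces flush with the outside of the frame (the two x-running rails run between the posts' inner faces; the two y-running rails run between the posts' inner faces). 11 slats, each 89 mm wide (x) and 22 mm thick, lie across the top of the two x-running rails, running the full 1332 mm width of the frame in y; the slats are evenly spaced along x between the inner faces of the end posts with equal gaps (rounded down to the nearest mm) at the −x end and between each pair — any rounding remainder accumulates at the +x end.

The ladder is on top of the table. The bed frame is beside the table with their tops flush at z = 718.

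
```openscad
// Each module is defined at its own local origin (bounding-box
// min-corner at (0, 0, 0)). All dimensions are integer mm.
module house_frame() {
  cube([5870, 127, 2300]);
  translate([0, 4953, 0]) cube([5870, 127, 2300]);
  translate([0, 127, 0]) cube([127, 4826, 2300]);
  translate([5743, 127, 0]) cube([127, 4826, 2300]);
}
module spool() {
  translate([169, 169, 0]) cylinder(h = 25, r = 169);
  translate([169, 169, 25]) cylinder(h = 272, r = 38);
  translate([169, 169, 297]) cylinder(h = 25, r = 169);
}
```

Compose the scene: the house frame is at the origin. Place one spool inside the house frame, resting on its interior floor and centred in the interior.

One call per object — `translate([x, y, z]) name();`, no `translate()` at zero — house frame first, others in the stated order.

house_frame();
translate([2766, 2371, 0]) spool();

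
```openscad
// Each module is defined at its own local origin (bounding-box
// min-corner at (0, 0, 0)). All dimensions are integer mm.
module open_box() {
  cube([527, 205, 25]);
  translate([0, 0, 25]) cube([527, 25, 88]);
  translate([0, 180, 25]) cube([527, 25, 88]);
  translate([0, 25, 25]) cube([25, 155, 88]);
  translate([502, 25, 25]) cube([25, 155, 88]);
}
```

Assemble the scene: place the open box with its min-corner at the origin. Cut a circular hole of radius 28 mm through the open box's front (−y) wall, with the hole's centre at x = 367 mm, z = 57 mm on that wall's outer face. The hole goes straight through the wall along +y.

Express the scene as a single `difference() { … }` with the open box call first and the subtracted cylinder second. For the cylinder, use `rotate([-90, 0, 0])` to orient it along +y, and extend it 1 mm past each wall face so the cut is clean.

difference() {
  open_box();
  translate([367, -1, 57]) rotate([-90, 0, 0]) cylinder(h = 27, r = 28);
}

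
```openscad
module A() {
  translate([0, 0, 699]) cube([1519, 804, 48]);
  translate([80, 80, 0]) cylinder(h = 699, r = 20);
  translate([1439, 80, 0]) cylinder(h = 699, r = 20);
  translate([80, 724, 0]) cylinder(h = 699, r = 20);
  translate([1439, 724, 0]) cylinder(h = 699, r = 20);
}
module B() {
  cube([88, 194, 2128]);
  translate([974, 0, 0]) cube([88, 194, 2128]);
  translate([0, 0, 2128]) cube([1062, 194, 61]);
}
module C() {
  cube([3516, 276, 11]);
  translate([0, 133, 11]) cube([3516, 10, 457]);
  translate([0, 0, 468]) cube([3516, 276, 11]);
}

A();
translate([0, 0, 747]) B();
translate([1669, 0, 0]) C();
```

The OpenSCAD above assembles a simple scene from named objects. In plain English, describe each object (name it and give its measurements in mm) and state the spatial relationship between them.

A is a table: top 1519 mm (x) × 804 mm (y), 48 mm thick, upper face at z = 747 mm, on four round legs of 40 mm diameter, each leg's bounding box inset 60 mm from the nearest pair of top edges, running from z = 0 to the bottom of the top.

B is a rectangular door frame: two vertical jambs of 88×194 mm section, 2128 mm tall, with a clear opening 886 mm wide between their inner faces. A header 61 mm tall and 194 mm deep lies on top of the jambs and spans the full outside width.

C is an I-beam lying along x, 3516 mm long. Overall section height 479 mm. Two flanges 276 mm wide (y) and 11 mm thick, one on the floor and one at the top; a web 10 mm thick runs between them, centred on the flange width.

The door frame is on top of the table. The I-beam is on the floor beside the table on its +x side.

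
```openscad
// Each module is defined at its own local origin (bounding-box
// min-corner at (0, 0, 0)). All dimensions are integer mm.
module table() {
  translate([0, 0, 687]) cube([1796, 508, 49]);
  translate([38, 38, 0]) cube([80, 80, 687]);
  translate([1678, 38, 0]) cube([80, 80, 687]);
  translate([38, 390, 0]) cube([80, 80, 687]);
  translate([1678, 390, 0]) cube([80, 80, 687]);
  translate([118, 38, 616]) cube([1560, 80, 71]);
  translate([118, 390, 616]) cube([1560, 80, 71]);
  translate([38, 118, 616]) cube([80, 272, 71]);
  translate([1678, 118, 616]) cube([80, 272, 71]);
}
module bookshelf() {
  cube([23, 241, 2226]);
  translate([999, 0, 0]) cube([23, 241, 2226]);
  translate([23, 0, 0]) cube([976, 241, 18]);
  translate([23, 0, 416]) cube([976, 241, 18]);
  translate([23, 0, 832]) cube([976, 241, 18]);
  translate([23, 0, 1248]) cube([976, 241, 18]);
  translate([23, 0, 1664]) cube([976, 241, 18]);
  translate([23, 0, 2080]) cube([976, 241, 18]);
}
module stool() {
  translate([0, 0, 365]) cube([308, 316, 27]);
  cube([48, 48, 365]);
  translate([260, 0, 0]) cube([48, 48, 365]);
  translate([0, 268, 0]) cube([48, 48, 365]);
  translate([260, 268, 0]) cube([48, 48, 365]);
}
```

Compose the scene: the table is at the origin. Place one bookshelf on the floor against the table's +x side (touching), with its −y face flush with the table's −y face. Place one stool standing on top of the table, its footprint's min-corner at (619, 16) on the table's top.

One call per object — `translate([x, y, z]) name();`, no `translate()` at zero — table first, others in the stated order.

table();
translate([1796, 0, 0]) bookshelf();
translate([619, 16, 736]) stool();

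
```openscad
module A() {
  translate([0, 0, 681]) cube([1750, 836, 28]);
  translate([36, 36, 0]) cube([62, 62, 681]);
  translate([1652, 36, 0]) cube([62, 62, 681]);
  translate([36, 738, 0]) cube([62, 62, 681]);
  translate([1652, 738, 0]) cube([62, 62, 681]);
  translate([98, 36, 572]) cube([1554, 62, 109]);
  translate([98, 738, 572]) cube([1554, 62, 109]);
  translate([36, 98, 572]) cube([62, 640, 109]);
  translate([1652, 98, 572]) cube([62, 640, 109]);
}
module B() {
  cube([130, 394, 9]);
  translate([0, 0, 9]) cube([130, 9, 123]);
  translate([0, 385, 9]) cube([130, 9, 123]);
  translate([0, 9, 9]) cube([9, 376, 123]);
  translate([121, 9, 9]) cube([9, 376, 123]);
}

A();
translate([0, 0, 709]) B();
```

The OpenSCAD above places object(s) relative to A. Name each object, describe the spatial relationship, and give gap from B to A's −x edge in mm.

The open box's min-x is at 0; the table's min-x is 0; gap = 0 mm.

A is a table. B is an open box. The open box is on top of the table. The gap from the open box to the table's −x edge is 0 mm.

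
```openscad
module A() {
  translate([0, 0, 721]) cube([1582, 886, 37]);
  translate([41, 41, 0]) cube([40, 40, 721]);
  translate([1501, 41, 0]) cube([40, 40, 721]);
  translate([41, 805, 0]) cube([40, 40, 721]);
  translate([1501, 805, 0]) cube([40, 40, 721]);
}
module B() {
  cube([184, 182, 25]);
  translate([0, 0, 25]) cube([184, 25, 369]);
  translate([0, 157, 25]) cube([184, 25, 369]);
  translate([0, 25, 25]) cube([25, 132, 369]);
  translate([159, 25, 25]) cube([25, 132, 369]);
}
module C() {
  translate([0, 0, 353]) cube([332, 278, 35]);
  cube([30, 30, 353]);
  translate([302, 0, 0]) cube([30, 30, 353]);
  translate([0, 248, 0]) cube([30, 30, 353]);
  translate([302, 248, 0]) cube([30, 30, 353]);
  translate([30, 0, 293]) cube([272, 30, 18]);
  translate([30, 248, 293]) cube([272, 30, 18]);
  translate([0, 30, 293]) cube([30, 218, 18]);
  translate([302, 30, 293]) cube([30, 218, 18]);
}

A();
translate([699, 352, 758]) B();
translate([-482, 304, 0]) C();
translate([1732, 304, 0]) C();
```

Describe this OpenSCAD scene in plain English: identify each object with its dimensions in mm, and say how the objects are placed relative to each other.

A is a table: top 1582 mm (x) × 886 mm (y), 37 mm thick, upper face at z = 758 mm, on four 40×40 mm square legs, each inset 41 mm from the nearest pair of top edges, running from z = 0 to the bottom of the top.

B is an open-topped rectangular box: outside dimensions 184×182×394 mm, with a uniform wall and base thickness of 25 mm. The base is a full 184×182 slab on the floor; four walls sit on top of the base. The front and back walls (the −y and +y sides) span the full width; the two side walls fit between them.

C is a four-legged stool. The seat is 332×278 mm, 35 mm thick, top at z = 388 mm. It stands on four square legs, each 30×30 mm in cross-section, from z = 0 to the seat underside, each flush with a corner of the seat. Four stretchers, 30 mm wide and 18 mm tall, connect adjacent legs with their undersides at z = 293 mm, each running between the inner faces of the legs it joins and aligned with the legs' outer faces on the other axis.

The open box is on top of the table, centred. Two stools sit around the table at the −x, +x sides.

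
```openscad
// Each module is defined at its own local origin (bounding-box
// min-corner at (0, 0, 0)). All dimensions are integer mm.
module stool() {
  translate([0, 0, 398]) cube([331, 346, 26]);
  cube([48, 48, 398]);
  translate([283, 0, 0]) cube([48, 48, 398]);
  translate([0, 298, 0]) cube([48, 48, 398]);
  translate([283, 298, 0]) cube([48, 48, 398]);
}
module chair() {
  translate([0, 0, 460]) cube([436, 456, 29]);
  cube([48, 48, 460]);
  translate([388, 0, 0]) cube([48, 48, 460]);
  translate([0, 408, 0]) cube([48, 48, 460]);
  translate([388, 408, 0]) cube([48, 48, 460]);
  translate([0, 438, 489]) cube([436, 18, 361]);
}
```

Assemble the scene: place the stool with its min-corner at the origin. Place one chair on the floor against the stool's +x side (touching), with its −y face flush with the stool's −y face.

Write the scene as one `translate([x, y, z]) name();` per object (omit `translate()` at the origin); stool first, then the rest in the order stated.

stool();
translate([331, 0, 0]) chair();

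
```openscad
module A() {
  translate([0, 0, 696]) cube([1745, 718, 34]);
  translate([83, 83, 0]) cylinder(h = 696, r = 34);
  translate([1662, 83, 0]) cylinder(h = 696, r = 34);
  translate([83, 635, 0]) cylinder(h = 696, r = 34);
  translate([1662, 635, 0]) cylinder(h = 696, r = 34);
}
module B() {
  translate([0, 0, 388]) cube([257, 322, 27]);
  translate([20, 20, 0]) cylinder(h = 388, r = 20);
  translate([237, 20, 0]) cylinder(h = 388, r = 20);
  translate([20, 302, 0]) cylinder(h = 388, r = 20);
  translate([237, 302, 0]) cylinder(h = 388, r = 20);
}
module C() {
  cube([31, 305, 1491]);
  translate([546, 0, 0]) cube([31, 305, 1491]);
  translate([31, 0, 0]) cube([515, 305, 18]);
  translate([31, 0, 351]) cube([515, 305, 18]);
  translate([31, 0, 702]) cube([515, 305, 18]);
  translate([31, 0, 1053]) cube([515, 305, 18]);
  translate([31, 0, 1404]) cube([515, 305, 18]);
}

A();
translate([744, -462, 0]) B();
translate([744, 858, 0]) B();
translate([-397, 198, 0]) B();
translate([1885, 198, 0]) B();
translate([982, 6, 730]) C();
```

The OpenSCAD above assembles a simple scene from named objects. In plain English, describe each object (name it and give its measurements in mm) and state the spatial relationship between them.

A is a table with a 1745×718 mm rectangular top, 34 mm thick, top surface at z = 730 mm, supported by four round legs of 68 mm diameter, each leg's bounding box inset 49 mm from the nearest pair of top edges, running from the floor.

B is a four-legged stool. The seat is 257×322 mm, 27 mm thick, top at z = 415 mm. It stands on four round legs, each 40 mm in diameter, from z = 0 to the seat underside, each leg's axis is inset half a diameter from the nearest pair of seat edges (so the leg's bounding box is flush with the corner).

C is an open bookshelf. Two side panels, each 31 mm thick, 305 mm deep and 1491 mm tall, stand 577 mm apart (outside-to-outside). Between them sit 5 shelves, each 18 mm thick and 305 mm deep, spanning the full gap between the sides. The bottom shelf rests on the floor (its underside at z = 0) and the clear gap between one shelf's top and the next shelf's underside is 333 mm.

Four stools sit around the table at the −y, +y, −x, +x sides. The bookshelf is on top of the table.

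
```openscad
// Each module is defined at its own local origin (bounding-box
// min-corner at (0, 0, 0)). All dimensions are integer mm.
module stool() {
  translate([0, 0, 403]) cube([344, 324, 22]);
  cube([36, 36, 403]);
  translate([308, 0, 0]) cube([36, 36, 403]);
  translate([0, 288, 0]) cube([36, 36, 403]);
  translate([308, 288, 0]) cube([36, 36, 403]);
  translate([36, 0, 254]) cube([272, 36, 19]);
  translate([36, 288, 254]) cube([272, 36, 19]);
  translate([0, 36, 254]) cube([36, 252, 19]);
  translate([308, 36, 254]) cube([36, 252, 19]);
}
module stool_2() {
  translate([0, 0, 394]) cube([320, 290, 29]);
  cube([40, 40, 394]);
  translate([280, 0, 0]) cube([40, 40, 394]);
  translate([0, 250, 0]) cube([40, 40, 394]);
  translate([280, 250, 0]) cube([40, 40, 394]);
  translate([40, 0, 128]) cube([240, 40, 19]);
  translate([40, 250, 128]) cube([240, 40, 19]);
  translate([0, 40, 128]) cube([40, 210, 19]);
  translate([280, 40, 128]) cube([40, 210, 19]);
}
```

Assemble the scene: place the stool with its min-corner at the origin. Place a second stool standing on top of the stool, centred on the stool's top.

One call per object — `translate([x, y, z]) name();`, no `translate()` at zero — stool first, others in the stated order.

stool();
translate([12, 17, 425]) stool_2();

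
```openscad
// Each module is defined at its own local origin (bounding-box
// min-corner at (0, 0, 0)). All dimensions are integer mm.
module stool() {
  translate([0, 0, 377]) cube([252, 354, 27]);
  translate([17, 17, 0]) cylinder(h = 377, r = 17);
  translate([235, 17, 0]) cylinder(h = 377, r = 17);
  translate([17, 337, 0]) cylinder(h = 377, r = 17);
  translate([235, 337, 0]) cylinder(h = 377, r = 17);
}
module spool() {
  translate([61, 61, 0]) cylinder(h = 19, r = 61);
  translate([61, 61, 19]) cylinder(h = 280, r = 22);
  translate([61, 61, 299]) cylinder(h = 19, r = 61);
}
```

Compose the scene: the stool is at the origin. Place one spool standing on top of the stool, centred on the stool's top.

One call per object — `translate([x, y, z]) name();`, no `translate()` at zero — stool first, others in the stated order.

stool();
translate([65, 116, 404]) spool();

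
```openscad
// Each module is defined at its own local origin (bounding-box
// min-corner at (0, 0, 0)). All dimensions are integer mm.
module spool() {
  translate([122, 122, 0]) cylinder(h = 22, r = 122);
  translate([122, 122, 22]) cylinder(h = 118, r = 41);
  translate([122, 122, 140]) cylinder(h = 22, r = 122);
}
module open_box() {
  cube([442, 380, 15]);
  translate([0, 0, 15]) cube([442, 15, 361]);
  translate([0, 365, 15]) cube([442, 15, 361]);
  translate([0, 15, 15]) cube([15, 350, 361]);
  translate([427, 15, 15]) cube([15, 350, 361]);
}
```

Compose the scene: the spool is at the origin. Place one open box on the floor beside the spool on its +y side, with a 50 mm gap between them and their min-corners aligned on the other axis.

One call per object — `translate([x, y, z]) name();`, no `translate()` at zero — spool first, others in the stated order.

spool();
translate([0, 294, 0]) open_box();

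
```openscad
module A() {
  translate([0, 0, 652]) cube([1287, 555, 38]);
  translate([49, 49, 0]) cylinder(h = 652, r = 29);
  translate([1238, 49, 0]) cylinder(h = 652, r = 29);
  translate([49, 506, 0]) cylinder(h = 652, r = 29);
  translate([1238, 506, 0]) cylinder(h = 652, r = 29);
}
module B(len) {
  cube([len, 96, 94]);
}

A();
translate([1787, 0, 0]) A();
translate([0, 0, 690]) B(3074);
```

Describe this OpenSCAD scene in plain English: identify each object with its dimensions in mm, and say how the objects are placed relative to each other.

A is a table: top 1287 mm (x) × 555 mm (y), 38 mm thick, upper face at z = 690 mm, on four round legs of 58 mm diameter, each leg's bounding box inset 20 mm from the nearest pair of top edges, running from z = 0 to the bottom of the top.

B is a rectangular beam 3074 mm long (x), 96 mm deep (y), 94 mm thick (z).

The beam spans the tops of two tables placed 500 mm apart, resting at z = 690 mm.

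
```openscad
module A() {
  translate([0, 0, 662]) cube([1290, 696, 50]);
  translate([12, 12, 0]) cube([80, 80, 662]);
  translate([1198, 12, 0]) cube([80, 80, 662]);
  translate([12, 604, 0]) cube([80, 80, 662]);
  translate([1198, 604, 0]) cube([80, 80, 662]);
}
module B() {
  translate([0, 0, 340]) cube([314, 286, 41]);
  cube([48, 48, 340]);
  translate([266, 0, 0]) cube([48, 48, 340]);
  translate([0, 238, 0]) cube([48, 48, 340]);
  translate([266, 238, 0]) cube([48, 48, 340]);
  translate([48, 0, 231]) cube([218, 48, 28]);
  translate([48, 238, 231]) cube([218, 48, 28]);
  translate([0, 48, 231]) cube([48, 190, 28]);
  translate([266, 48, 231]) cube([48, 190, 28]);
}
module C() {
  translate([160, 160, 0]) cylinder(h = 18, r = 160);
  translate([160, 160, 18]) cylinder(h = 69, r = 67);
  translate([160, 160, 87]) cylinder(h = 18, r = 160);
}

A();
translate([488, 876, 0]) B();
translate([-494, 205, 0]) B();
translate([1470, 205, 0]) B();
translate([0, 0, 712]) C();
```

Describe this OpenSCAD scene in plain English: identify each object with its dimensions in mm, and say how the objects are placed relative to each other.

A is a table: top 1290 mm (x) × 696 mm (y), 50 mm thick, upper face at z = 712 mm, on four 80×80 mm square legs, each inset 12 mm from the nearest pair of top edges, running from z = 0 to the bottom of the top.

B is a simple wooden stool: a rectangular seat 314 mm (x) by 286 mm (y), 41 mm thick, top face at z = 381 mm, on four square legs, each 48×48 mm in cross-section. The legs rest on z = 0, each flush with a corner of the seat. Four stretchers, 48 mm wide and 28 mm tall, connect adjacent legs with their undersides at z = 231 mm, each running between the inner faces of the legs it joins and aligned with the legs' outer faces on the other axis.

C is a spool: two coaxial disc flanges of radius 160 mm and thickness 18 mm, joined by a core cylinder of radius 67 mm and height 69 mm. The lower flange rests on z = 0 and the three cylinders share a vertical axis.

Three stools sit around the table at the +y, −x, +x sides. The spool is on top of the table.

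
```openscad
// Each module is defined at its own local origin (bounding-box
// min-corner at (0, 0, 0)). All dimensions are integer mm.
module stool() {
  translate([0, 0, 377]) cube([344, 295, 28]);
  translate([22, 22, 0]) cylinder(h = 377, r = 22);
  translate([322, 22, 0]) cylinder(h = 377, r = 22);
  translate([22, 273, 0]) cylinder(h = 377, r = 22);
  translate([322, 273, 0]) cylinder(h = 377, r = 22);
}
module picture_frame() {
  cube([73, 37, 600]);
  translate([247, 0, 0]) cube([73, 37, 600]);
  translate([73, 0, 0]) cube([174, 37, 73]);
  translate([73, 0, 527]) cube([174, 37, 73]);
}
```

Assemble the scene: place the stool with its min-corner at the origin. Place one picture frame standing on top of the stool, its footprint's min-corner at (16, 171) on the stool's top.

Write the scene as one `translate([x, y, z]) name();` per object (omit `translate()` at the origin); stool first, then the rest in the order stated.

stool();
translate([16, 171, 405]) picture_frame();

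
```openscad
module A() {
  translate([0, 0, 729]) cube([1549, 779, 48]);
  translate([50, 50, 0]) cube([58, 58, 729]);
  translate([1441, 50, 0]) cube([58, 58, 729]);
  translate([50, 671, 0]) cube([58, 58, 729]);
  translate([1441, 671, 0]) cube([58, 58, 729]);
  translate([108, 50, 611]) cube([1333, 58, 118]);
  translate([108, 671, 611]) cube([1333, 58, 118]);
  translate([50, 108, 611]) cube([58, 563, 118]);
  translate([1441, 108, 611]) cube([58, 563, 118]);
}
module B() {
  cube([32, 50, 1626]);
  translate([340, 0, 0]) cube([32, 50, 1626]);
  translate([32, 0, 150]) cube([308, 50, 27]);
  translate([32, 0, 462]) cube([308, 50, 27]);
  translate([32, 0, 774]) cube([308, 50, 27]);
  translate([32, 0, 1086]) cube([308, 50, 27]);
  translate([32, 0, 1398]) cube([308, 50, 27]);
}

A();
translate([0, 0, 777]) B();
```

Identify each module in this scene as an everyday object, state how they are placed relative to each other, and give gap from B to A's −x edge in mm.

A is a table. B is a ladder. The ladder is on top of the table. The gap from the ladder to the table's −x edge is 0 mm.

The ladder's min-x is at 0; the table's min-x is 0; gap = 0 mm.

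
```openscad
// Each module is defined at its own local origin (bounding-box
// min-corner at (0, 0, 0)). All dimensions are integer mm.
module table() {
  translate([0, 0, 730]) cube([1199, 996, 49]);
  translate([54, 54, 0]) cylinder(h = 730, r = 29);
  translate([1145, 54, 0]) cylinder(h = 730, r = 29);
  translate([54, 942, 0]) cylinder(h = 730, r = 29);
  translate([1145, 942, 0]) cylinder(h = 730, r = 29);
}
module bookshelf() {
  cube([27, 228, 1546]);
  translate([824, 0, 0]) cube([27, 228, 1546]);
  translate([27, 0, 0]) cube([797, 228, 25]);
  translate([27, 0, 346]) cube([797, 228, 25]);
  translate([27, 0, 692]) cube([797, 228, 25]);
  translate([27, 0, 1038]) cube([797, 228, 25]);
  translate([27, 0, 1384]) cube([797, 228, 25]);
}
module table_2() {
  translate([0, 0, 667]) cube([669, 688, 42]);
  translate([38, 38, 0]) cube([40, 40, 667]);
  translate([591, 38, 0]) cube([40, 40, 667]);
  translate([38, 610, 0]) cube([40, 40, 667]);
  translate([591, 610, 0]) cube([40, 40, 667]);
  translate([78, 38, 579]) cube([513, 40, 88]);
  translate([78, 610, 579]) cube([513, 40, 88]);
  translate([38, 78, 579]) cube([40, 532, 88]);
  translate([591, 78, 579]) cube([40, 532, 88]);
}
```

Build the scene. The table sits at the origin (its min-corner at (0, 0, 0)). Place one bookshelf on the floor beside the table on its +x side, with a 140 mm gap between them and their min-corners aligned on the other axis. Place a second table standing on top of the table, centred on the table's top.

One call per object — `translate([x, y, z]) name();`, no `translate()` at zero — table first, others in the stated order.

table();
translate([1339, 0, 0]) bookshelf();
translate([265, 154, 779]) table_2();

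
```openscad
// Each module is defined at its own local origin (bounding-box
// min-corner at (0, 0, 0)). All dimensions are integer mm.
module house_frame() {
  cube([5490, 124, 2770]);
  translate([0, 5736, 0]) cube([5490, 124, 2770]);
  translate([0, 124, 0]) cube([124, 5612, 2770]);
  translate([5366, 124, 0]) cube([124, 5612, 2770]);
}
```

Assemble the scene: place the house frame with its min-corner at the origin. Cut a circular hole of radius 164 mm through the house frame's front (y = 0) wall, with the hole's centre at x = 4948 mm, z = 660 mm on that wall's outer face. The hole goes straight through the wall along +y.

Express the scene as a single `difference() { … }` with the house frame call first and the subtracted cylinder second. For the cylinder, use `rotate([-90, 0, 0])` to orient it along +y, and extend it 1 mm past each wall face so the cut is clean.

difference() {
  house_frame();
  translate([4948, -1, 660]) rotate([-90, 0, 0]) cylinder(h = 126, r = 164);
}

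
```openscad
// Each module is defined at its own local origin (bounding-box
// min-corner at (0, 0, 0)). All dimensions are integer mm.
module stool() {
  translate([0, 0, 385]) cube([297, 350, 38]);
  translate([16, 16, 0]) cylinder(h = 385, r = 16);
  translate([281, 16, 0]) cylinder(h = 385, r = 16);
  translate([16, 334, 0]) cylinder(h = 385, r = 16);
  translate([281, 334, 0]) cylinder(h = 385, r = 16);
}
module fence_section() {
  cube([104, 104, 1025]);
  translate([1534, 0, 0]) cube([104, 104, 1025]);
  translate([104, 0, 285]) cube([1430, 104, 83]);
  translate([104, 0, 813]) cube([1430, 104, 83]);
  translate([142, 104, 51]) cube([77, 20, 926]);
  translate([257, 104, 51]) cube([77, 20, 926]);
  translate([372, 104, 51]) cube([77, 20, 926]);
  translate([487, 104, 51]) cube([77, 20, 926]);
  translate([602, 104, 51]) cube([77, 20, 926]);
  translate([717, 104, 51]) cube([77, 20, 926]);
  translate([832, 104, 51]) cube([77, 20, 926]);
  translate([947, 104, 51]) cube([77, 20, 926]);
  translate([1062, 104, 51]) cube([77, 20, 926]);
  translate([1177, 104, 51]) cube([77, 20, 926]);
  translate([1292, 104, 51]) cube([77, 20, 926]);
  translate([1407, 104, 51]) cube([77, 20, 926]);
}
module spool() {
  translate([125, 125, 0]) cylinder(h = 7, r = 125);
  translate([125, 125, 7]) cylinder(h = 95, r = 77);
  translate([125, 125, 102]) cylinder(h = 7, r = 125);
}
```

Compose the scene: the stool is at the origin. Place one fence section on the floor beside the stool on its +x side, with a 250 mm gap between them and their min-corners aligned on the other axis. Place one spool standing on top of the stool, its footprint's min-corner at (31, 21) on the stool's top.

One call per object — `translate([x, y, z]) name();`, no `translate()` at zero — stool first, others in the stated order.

stool();
translate([547, 0, 0]) fence_section();
translate([31, 21, 423]) spool();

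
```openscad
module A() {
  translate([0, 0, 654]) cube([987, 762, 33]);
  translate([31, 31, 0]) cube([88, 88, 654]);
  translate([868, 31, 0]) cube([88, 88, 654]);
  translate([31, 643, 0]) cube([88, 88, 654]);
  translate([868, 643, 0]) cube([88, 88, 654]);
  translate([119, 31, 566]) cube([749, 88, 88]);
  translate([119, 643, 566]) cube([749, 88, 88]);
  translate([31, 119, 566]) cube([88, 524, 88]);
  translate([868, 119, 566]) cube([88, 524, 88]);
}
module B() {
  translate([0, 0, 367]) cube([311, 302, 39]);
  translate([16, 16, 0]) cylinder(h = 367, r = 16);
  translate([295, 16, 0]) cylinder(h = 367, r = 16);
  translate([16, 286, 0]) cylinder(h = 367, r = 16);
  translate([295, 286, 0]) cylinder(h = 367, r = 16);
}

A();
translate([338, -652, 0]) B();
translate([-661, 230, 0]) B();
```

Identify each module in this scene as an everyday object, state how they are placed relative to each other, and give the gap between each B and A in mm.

Each stool's nearest face is 350 mm from the table's bounding box.

A is a table. B is a stool. Two stools sit around the table at the −y, −x sides. The gap between each stool and the table is 350 mm.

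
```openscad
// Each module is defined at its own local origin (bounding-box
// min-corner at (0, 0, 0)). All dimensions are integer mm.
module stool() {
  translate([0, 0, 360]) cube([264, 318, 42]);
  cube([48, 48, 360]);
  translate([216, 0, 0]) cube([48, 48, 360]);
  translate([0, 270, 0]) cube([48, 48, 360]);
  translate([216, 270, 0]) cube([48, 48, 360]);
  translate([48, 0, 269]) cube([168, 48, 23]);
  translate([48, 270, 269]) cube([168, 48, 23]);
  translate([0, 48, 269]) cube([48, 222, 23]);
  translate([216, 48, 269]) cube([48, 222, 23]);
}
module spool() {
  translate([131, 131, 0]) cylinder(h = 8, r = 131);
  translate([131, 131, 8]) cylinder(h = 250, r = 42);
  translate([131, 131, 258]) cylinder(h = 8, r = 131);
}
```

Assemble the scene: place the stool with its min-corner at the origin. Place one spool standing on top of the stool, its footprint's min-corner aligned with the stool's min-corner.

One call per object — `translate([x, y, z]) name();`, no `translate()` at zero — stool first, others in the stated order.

stool();
translate([0, 0, 402]) spool();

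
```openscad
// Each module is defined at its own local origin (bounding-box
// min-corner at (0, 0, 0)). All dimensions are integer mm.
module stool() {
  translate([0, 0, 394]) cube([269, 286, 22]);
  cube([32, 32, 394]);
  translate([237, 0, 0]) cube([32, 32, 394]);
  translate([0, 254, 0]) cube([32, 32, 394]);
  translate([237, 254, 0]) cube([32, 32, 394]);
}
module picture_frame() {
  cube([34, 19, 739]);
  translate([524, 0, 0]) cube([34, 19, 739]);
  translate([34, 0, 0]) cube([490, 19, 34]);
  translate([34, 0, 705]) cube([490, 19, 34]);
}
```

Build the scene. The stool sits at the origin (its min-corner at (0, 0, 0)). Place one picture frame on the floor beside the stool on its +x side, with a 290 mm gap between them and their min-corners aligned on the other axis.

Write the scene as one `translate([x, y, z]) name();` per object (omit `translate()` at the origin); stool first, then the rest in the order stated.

stool();
translate([559, 0, 0]) picture_frame();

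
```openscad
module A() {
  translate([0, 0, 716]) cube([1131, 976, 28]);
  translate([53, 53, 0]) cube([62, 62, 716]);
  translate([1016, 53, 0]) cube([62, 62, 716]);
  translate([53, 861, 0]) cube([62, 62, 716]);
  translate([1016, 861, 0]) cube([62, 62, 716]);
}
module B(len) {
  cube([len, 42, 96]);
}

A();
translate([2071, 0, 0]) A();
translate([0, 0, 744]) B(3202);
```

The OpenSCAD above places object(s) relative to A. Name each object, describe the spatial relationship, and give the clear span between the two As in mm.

Second table starts at x = 2071; first ends at x = 1131; clear span = 2071 − 1131 = 940 mm.

A is a table. B is a beam. A beam spans the tops of two tables. The clear span between the two tables is 940 mm.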